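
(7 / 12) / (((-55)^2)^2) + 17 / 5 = 3.40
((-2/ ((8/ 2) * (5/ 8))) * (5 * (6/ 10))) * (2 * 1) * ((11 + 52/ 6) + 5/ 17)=-8144/ 85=-95.81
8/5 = 1.60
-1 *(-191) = 191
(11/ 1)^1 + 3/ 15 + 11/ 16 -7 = 391/ 80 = 4.89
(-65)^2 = 4225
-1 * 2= -2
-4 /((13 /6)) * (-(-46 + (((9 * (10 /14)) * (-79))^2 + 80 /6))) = 303274184 /637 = 476097.62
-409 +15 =-394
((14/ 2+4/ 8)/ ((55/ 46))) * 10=690/ 11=62.73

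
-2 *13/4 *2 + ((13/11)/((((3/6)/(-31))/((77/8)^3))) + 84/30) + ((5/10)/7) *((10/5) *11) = -585477127/8960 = -65343.43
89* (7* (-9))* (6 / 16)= -16821 / 8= -2102.62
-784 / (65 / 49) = -38416 / 65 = -591.02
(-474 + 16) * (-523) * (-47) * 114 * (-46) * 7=413262261384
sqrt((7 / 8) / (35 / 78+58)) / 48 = sqrt(1244607) / 437664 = 0.00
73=73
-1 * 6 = -6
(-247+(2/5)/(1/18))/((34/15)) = -3597/34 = -105.79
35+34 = 69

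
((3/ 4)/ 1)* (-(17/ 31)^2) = -867/ 3844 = -0.23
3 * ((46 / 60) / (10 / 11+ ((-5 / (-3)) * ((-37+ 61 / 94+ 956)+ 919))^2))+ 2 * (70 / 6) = 106485471308504 / 4563663008175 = 23.33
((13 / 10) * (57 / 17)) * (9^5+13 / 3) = 4375852 / 17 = 257403.06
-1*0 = 0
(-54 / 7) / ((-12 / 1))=9 / 14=0.64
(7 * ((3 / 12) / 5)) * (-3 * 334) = -3507 / 10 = -350.70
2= 2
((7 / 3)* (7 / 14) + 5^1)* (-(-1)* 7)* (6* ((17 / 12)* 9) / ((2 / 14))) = 92463 / 4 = 23115.75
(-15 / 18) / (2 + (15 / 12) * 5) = -0.10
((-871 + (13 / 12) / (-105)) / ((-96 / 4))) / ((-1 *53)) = -1097473 / 1602720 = -0.68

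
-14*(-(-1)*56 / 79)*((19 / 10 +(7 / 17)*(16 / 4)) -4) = 30184 / 6715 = 4.50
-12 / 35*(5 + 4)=-108 / 35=-3.09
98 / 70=7 / 5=1.40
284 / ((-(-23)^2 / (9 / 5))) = -2556 / 2645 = -0.97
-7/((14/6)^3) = -27/49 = -0.55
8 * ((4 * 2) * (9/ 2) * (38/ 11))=10944/ 11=994.91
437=437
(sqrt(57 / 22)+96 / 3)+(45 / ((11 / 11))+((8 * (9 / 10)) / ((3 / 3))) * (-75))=-463+sqrt(1254) / 22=-461.39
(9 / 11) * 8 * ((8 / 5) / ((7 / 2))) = 1152 / 385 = 2.99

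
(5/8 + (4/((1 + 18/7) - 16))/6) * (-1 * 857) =-1022401/2088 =-489.66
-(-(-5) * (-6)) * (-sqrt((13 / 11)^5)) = -5070 * sqrt(143) / 1331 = -45.55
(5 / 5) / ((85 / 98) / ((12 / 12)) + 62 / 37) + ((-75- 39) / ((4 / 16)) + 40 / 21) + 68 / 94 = -4122615776 / 9101127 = -452.98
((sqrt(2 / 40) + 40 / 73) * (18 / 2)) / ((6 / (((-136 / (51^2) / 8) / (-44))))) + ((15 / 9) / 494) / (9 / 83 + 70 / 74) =sqrt(5) / 44880 + 217608965 / 65507272116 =0.00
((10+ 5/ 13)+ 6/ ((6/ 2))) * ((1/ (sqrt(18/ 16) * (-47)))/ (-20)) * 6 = 161 * sqrt(2)/ 3055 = 0.07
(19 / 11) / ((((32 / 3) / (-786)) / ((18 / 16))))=-201609 / 1408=-143.19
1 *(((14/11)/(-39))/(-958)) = 7/205491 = 0.00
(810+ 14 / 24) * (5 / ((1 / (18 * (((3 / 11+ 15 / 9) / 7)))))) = 1556320 / 77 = 20211.95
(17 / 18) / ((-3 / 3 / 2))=-17 / 9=-1.89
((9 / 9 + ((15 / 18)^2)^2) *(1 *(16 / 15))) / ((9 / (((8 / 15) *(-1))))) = -15368 / 164025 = -0.09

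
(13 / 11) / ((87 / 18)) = 78 / 319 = 0.24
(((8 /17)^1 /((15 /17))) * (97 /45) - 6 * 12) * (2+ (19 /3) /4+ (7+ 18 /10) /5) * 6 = -38330936 /16875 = -2271.46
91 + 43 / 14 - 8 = 1205 / 14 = 86.07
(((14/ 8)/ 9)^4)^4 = 33232930569601/ 7958661109946400884391936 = 0.00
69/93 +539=539.74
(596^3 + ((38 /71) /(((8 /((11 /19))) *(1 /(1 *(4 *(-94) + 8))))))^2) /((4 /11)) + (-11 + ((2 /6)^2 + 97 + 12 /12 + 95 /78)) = 686759238745349 /1179594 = 582199671.03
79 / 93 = 0.85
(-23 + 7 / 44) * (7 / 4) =-7035 / 176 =-39.97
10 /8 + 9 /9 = 2.25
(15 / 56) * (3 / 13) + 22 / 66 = 863 / 2184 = 0.40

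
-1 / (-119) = 1 / 119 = 0.01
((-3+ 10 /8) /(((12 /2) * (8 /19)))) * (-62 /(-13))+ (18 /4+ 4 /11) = 21415 /13728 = 1.56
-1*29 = -29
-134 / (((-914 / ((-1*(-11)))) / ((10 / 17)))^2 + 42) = -405350 / 60484411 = -0.01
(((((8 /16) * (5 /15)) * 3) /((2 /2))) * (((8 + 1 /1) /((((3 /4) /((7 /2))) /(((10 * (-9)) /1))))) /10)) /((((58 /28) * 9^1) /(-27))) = 7938 /29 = 273.72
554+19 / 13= 7221 / 13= 555.46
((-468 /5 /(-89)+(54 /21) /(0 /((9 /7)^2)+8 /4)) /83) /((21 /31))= 75237 /1809815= 0.04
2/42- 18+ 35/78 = -9557/546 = -17.50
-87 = -87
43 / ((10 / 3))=129 / 10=12.90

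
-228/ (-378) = 38/ 63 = 0.60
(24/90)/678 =2/5085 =0.00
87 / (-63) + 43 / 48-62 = -20995 / 336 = -62.49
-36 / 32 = -9 / 8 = -1.12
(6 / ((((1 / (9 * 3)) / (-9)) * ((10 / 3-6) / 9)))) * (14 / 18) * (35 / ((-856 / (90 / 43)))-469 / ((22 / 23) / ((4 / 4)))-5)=-1535362864371 / 809776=-1896034.04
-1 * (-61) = 61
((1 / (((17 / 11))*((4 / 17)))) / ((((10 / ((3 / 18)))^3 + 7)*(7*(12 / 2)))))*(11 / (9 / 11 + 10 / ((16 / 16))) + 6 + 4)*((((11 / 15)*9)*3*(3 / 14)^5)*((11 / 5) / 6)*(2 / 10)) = 38547333 / 17595042313408000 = 0.00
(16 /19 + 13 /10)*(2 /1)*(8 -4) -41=-2267 /95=-23.86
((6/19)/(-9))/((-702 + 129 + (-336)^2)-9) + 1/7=3200942/22406643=0.14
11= 11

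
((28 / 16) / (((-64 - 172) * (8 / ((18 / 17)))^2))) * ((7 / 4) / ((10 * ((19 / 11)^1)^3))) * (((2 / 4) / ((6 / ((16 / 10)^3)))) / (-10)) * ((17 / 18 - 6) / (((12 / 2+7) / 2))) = -1369599 / 11695280900000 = -0.00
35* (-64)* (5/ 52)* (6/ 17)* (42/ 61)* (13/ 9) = -78400/ 1037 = -75.60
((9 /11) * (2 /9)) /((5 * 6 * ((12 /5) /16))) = 4 /99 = 0.04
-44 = -44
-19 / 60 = -0.32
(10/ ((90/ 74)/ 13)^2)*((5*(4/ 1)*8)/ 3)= 14807104/ 243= 60934.58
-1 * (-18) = 18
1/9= 0.11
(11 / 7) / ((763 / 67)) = 737 / 5341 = 0.14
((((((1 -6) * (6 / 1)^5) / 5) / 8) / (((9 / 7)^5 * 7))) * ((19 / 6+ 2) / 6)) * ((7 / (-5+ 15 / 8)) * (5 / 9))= 4168136 / 98415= 42.35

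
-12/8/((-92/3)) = 9/184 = 0.05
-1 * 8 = -8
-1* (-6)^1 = 6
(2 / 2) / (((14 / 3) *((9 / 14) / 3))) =1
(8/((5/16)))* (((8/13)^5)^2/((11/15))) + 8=12543864143128/1516443410339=8.27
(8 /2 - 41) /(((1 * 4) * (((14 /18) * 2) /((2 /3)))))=-111 /28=-3.96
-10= -10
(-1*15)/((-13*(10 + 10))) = 0.06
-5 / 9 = -0.56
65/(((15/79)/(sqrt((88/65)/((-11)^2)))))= 158 * sqrt(1430)/165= 36.21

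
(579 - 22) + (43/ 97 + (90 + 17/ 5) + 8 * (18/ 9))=323419/ 485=666.84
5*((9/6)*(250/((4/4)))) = 1875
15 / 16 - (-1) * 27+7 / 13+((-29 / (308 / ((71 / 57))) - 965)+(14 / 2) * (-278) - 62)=-2688198397 / 912912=-2944.64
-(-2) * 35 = 70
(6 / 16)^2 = 9 / 64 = 0.14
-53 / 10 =-5.30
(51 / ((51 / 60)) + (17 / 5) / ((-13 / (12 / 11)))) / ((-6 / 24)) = -238.86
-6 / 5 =-1.20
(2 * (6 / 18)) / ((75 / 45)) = 2 / 5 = 0.40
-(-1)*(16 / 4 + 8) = 12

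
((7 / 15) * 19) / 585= 133 / 8775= 0.02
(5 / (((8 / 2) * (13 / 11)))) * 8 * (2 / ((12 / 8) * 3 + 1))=40 / 13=3.08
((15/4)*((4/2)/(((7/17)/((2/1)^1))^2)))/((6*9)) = 1445/441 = 3.28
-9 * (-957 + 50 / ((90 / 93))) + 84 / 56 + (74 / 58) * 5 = 473041 / 58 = 8155.88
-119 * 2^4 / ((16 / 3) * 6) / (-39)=119 / 78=1.53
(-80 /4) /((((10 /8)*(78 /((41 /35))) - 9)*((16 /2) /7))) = -1435 /6087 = -0.24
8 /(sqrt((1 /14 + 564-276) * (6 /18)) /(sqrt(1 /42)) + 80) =640 /2367-8 * sqrt(4033) /2367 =0.06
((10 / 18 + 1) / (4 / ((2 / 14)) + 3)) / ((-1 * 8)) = -7 / 1116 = -0.01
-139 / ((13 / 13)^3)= -139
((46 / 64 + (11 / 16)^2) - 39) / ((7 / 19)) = -183901 / 1792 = -102.62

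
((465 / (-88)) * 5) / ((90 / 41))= -6355 / 528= -12.04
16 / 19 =0.84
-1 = -1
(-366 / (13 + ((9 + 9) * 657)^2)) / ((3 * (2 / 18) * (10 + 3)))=-1098 / 1818105757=-0.00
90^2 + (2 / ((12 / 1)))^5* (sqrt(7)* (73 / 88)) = 73* sqrt(7) / 684288 + 8100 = 8100.00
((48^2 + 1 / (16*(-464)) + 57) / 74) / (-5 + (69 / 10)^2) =438201575 / 585222784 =0.75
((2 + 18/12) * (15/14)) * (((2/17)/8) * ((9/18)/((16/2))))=15/4352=0.00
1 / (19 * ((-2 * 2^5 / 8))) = -1 / 152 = -0.01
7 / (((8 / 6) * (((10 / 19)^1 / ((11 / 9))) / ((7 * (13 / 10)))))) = 133133 / 1200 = 110.94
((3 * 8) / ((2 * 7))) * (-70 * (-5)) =600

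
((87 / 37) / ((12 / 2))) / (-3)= -29 / 222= -0.13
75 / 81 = 25 / 27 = 0.93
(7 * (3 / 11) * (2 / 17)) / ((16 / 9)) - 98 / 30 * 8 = -583597 / 22440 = -26.01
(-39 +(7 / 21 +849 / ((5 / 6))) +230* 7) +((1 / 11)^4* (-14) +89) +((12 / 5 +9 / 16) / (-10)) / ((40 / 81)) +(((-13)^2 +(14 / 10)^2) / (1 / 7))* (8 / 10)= 1022080049701 / 281107200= 3635.91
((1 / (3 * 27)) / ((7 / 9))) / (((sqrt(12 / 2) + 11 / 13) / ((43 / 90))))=-6149 / 5063310 + 7267 * sqrt(6) / 5063310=0.00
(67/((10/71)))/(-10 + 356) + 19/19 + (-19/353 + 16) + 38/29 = 695343729/35420020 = 19.63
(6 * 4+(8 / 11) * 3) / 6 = 4.36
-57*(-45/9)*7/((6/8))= 2660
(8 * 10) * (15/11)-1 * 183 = -813/11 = -73.91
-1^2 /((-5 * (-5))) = -1 /25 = -0.04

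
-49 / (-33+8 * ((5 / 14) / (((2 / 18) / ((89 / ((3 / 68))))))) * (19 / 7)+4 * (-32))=-2401 / 6891391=-0.00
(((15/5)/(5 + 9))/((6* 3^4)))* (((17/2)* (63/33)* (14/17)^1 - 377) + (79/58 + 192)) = -108635/1446984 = -0.08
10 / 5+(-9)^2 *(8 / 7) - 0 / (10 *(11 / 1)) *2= 662 / 7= 94.57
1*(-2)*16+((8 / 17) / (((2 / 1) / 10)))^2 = -7648 / 289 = -26.46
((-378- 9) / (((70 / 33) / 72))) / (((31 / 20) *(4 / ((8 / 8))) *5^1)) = -459756 / 1085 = -423.74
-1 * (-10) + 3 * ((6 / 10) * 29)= 311 / 5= 62.20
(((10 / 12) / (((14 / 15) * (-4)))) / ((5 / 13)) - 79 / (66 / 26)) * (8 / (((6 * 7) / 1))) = -117169 / 19404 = -6.04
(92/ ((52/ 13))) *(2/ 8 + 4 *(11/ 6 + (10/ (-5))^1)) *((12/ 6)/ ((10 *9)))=-23/ 108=-0.21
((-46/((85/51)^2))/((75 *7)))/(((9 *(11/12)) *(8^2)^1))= -0.00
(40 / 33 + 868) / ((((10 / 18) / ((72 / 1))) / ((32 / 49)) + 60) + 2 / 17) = 3370484736 / 233159927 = 14.46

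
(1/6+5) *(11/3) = 341/18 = 18.94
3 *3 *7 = 63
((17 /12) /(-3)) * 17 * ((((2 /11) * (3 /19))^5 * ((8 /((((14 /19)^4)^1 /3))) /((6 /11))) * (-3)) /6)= 7803 /667907779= 0.00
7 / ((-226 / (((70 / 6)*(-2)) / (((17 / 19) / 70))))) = 325850 / 5763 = 56.54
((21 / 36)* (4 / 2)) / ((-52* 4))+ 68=84857 / 1248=67.99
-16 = -16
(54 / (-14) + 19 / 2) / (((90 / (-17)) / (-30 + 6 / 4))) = 25517 / 840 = 30.38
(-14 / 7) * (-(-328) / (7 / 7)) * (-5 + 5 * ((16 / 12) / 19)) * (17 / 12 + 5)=3346420 / 171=19569.71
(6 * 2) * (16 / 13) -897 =-11469 / 13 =-882.23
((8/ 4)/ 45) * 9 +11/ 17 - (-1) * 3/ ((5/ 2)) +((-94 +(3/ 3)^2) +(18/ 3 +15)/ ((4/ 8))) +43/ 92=-377593/ 7820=-48.29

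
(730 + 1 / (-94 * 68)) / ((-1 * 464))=-4666159 / 2965888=-1.57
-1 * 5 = -5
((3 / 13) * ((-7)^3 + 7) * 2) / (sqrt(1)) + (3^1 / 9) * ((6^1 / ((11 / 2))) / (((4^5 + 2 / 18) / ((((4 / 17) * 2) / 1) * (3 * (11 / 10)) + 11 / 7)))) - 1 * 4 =-872390056 / 5484115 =-159.08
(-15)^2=225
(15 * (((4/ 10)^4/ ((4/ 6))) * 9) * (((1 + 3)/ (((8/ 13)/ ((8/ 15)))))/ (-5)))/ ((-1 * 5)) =0.72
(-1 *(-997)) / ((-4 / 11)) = -10967 / 4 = -2741.75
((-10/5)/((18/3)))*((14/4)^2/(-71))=49/852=0.06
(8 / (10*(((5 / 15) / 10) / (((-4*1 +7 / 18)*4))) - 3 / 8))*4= -16640 / 207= -80.39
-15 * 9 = -135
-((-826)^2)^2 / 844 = -551540924.38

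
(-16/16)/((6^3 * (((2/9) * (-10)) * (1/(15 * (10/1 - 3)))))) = 7/32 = 0.22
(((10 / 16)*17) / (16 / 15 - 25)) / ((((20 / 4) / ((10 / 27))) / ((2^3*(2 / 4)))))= -425 / 3231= -0.13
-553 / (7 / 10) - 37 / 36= -28477 / 36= -791.03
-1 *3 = -3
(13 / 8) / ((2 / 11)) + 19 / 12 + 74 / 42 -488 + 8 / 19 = -3034291 / 6384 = -475.30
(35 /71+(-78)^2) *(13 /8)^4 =12338323439 /290816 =42426.56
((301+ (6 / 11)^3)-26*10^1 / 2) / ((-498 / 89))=-30.59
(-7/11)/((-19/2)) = 14/209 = 0.07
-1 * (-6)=6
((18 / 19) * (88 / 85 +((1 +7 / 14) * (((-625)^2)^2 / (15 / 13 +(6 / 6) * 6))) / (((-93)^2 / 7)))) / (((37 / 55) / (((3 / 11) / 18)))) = 1180267381173319 / 2136193446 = 552509.60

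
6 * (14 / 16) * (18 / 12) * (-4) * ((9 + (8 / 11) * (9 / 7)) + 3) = -4482 / 11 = -407.45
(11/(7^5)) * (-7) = -11/2401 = -0.00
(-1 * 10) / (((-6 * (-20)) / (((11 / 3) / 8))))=-11 / 288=-0.04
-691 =-691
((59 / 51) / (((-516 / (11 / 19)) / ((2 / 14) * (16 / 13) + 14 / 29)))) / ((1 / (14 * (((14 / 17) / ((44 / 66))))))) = -3947867 / 267043803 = -0.01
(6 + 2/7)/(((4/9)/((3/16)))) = 297/112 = 2.65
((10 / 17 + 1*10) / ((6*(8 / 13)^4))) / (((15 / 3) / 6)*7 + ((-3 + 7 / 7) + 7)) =19773 / 17408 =1.14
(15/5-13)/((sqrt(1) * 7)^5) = -10/16807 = -0.00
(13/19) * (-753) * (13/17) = -127257/323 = -393.98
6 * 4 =24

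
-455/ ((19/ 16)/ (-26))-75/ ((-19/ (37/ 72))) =4543645/ 456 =9964.13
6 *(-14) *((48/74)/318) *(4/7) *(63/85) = -12096/166685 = -0.07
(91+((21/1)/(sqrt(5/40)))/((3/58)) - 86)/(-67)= -17.21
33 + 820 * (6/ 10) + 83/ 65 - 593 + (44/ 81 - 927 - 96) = -5734532/ 5265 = -1089.18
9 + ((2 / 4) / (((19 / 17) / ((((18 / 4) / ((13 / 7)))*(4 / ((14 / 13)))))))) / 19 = 6651 / 722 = 9.21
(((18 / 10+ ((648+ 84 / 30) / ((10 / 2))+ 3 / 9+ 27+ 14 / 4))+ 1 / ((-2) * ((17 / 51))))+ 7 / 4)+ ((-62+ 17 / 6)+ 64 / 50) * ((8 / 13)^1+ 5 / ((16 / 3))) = 760781 / 10400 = 73.15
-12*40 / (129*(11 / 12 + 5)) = -1920 / 3053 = -0.63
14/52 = 7/26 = 0.27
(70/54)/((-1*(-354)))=35/9558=0.00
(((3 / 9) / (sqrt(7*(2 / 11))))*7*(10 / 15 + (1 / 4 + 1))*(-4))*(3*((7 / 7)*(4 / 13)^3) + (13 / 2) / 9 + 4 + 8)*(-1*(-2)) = -11651087*sqrt(154) / 355914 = -406.24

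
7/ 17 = 0.41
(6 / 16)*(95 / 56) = 285 / 448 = 0.64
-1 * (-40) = 40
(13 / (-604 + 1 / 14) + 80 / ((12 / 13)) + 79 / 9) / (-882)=-7261207 / 67115790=-0.11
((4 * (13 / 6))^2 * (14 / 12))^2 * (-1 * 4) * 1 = -22391824 / 729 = -30715.81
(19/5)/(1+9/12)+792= 27796/35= 794.17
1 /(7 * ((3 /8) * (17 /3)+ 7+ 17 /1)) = 8 /1463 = 0.01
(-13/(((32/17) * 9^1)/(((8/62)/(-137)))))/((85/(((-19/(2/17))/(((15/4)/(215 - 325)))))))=46189/1146690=0.04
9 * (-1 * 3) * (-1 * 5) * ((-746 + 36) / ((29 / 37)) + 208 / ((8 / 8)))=-2732130 / 29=-94211.38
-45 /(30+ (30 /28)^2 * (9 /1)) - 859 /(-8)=447989 /4216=106.26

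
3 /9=1 /3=0.33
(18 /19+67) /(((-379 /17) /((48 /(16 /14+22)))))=-1229032 /194427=-6.32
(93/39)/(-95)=-31/1235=-0.03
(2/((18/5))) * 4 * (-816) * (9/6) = -2720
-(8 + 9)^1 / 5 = -17 / 5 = -3.40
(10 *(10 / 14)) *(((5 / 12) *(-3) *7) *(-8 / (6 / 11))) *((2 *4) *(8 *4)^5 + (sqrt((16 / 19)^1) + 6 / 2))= 11000 *sqrt(19) / 57 + 738197512250 / 3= 246065838257.86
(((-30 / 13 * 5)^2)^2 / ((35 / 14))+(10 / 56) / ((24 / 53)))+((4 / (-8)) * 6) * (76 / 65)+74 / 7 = 681115714493 / 95964960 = 7097.55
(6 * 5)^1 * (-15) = -450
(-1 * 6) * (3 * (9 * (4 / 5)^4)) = -66.36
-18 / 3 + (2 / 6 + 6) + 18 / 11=65 / 33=1.97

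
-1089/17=-64.06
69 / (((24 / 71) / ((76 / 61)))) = 31027 / 122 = 254.32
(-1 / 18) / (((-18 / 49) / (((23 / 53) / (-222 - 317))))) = -23 / 188892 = -0.00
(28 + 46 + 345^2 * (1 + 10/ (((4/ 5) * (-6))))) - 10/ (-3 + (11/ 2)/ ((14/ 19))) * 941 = -13097759/ 100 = -130977.59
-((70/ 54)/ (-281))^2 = -0.00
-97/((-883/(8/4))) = 194/883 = 0.22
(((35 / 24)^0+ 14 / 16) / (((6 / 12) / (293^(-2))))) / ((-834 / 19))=-95 / 95464088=-0.00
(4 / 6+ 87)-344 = -769 / 3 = -256.33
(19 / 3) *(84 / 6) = 266 / 3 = 88.67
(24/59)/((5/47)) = 1128/295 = 3.82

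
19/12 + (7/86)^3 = 3022295/1908168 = 1.58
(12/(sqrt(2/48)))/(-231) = -8 * sqrt(6)/77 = -0.25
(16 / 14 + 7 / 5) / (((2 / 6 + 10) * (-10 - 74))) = -89 / 30380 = -0.00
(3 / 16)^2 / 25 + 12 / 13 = 0.92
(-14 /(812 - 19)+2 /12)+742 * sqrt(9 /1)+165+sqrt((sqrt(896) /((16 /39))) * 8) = 2 * 14^(1 /4) * sqrt(39)+11377087 /4758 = 2415.31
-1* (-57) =57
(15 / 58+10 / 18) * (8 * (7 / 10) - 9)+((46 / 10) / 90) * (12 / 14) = -248873 / 91350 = -2.72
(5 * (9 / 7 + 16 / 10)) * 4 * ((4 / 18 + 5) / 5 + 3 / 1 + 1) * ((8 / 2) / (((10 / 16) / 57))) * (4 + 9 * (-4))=-3398611.14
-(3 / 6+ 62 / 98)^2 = -12321 / 9604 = -1.28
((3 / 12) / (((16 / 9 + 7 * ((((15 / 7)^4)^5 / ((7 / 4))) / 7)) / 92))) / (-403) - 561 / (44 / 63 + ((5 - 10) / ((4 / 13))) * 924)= 15500421186269166425742874366509 / 414845183058693333353454766514276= 0.04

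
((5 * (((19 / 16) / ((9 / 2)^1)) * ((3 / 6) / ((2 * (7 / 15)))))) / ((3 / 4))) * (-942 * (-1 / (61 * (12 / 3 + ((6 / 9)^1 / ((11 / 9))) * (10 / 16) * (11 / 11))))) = 820325 / 244671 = 3.35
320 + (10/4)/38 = 24325/76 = 320.07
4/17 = 0.24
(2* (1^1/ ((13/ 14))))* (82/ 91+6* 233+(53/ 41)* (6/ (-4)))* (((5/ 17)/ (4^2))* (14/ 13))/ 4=364844585/ 24500944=14.89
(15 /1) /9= 5 /3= 1.67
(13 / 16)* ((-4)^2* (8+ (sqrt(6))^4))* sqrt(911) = 572* sqrt(911) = 17264.55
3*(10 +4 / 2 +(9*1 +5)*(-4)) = -132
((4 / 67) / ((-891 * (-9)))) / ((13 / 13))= 4 / 537273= 0.00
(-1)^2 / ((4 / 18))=9 / 2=4.50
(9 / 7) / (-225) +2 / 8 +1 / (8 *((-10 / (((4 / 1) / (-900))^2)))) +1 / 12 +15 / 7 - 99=-2736612007 / 28350000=-96.53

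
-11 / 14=-0.79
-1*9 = -9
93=93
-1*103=-103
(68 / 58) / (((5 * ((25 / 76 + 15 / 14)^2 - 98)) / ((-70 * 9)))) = 1212474816 / 788258483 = 1.54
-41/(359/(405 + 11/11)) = -16646/359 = -46.37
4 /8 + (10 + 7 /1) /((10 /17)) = 147 /5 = 29.40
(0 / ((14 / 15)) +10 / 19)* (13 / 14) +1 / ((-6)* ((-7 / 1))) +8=6793 / 798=8.51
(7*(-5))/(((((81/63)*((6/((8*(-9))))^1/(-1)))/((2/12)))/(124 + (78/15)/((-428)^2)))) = -2782565597/412164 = -6751.11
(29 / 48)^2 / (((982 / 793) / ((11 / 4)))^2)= 63992303089 / 35548839936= 1.80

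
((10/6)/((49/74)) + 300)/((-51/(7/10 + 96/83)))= -6852827/622251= -11.01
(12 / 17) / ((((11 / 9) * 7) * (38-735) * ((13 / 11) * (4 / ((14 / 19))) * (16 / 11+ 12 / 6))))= -297 / 55607357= -0.00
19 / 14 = 1.36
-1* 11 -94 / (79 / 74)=-7825 / 79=-99.05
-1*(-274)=274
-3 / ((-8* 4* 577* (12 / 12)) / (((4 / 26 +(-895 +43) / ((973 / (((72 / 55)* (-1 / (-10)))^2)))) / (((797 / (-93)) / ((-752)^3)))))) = 492429723035675904 / 439901775438125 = 1119.41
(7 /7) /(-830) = -0.00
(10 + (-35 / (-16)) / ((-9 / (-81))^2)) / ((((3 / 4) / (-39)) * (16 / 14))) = -272545 / 32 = -8517.03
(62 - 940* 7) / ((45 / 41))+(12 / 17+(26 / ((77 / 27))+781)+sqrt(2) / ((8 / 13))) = -303231127 / 58905+13* sqrt(2) / 8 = -5145.50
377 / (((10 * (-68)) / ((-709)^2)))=-278692.26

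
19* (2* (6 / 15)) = 76 / 5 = 15.20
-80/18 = -40/9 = -4.44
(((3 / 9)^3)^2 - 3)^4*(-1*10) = -228349797312160 / 282429536481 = -808.52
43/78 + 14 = 1135/78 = 14.55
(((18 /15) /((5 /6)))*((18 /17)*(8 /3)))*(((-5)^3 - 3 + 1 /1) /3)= -73152 /425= -172.12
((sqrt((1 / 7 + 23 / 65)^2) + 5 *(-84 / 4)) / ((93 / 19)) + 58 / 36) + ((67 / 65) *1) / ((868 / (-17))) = -10033333 / 507780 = -19.76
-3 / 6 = -1 / 2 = -0.50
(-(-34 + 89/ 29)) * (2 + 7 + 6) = 13455/ 29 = 463.97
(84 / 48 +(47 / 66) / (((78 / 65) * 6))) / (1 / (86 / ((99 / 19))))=3589081 / 117612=30.52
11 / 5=2.20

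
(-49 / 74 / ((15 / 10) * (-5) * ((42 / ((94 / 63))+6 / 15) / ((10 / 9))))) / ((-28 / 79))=-0.01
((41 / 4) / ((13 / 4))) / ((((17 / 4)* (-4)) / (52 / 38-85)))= 65149 / 4199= 15.52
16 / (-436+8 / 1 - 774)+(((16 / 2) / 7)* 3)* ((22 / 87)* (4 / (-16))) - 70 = -70.23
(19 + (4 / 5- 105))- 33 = -591 / 5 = -118.20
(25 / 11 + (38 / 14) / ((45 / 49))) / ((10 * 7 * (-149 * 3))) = -1294 / 7744275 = -0.00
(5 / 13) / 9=5 / 117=0.04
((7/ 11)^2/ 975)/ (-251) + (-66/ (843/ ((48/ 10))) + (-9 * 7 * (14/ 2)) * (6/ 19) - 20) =-25238440664501/ 158096999775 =-159.64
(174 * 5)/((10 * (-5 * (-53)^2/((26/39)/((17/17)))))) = -58/14045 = -0.00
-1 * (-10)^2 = -100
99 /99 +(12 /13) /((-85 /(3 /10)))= 1.00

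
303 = 303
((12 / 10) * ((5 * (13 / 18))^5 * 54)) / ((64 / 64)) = 232058125 / 5832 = 39790.49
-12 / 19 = -0.63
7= 7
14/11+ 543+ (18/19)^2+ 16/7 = 15217633/27797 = 547.46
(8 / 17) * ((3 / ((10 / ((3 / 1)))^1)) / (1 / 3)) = 108 / 85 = 1.27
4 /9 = 0.44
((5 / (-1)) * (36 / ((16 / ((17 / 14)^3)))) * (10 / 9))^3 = -1852935570265625 / 165288374272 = -11210.32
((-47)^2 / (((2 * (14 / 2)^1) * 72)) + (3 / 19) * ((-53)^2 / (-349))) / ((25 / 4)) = 6153463 / 41775300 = 0.15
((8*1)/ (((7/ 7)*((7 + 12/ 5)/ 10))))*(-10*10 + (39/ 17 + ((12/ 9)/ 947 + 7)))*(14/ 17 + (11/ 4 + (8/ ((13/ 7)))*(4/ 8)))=-2217975750200/ 501660939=-4421.26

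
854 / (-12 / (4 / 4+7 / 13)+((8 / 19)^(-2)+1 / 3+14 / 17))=-13937280 / 16361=-851.86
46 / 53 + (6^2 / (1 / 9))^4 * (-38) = -22194200600018 / 53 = -418758501887.13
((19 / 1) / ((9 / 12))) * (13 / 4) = 82.33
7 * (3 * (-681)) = -14301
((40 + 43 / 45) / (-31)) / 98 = -1843 / 136710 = -0.01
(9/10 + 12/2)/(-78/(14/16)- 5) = -483/6590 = -0.07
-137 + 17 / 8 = -1079 / 8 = -134.88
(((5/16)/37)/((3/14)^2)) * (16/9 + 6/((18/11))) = 12005/11988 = 1.00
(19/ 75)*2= 38/ 75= 0.51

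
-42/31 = -1.35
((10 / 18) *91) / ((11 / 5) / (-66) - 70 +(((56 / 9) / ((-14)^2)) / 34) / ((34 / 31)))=-4602325 / 6375407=-0.72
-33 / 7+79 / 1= 520 / 7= 74.29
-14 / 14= -1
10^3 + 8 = 1008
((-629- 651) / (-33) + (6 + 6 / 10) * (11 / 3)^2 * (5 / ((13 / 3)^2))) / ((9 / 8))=2784712 / 50193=55.48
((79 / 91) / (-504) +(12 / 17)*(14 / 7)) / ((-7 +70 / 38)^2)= 0.05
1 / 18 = 0.06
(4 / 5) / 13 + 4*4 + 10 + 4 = 30.06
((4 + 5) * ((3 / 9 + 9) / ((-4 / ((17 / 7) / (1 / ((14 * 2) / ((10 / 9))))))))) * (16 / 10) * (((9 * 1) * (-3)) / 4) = 347004 / 25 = 13880.16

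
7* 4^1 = 28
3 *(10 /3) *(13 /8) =65 /4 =16.25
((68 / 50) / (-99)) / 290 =-17 / 358875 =-0.00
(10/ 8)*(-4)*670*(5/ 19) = -16750/ 19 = -881.58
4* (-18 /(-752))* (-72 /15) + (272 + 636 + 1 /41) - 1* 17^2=618.56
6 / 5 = 1.20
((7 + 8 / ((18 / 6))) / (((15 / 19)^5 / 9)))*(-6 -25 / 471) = -204721389221 / 119221875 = -1717.15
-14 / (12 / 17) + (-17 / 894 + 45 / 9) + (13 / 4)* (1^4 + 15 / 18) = -31805 / 3576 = -8.89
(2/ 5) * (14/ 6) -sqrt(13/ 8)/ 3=14/ 15 -sqrt(26)/ 12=0.51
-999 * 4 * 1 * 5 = -19980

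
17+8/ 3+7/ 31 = 19.89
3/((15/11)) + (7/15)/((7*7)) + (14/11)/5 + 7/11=3581/1155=3.10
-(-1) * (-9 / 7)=-9 / 7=-1.29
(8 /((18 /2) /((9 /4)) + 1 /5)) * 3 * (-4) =-160 /7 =-22.86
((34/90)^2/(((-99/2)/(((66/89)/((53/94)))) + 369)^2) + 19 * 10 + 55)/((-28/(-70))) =26648977957501/43508535210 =612.50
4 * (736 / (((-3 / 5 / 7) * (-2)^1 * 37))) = 51520 / 111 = 464.14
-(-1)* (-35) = -35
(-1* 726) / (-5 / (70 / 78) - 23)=2541 / 100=25.41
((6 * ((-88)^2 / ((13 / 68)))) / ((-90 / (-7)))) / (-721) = -526592 / 20085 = -26.22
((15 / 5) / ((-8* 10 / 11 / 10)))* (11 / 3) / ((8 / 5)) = -605 / 64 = -9.45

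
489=489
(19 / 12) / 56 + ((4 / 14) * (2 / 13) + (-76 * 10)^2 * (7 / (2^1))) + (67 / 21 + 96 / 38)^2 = 133887917720987 / 66227616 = 2021632.75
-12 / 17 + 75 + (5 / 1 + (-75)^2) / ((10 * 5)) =15886 / 85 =186.89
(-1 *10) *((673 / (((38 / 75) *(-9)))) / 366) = 84125 / 20862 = 4.03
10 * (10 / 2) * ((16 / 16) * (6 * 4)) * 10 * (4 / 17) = 48000 / 17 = 2823.53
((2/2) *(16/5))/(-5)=-16/25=-0.64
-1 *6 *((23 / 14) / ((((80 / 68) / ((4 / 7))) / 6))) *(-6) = 172.36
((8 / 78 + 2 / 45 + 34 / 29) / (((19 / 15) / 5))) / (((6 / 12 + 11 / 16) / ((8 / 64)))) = 0.55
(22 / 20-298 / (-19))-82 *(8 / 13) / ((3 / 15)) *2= -1204943 / 2470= -487.83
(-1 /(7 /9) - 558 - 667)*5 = -6131.43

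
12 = 12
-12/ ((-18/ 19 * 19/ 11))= 22/ 3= 7.33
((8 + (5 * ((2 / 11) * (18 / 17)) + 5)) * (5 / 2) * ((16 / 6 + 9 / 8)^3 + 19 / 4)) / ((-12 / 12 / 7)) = -74865790475 / 5170176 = -14480.32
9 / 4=2.25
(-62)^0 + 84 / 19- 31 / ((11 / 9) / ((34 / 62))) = -1774 / 209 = -8.49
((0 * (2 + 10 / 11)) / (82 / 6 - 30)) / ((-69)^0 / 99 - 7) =0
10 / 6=5 / 3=1.67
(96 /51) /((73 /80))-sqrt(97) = 2560 /1241-sqrt(97) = -7.79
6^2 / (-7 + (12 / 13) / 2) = -468 / 85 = -5.51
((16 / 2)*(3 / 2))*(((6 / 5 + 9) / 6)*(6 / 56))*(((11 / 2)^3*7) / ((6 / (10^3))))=1697025 / 4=424256.25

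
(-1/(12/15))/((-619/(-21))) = -105/2476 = -0.04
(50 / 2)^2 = 625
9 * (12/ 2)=54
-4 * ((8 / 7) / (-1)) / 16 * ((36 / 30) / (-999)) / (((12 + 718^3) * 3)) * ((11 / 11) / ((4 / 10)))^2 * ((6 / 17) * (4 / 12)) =-5 / 22001677816482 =-0.00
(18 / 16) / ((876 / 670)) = 1005 / 1168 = 0.86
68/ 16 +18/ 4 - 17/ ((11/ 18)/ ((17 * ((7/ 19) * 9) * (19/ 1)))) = -1310519/ 44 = -29784.52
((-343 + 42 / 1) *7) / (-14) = 301 / 2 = 150.50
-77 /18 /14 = -11 /36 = -0.31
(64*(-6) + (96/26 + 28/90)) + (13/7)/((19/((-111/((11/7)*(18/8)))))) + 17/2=-91592419/244530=-374.57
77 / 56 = 11 / 8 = 1.38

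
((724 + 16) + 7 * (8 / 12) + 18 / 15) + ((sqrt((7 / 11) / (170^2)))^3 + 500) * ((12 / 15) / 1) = 7 * sqrt(77) / 743091250 + 17188 / 15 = 1145.87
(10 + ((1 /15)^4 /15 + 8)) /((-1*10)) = -13668751 /7593750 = -1.80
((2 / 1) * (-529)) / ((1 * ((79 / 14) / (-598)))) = 8857576 / 79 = 112121.22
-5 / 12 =-0.42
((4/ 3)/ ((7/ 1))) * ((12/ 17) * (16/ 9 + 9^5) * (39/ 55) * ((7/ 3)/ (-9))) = -1459.60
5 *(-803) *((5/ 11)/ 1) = -1825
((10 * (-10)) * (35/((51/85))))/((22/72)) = -210000/11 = -19090.91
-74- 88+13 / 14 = -2255 / 14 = -161.07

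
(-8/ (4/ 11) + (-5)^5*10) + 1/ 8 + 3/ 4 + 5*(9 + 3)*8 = -246329/ 8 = -30791.12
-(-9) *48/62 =216/31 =6.97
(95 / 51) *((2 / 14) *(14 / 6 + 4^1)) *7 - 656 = -98563 / 153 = -644.20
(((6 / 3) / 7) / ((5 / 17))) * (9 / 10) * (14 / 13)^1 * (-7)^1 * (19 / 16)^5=-2651902029 / 170393600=-15.56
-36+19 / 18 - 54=-1601 / 18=-88.94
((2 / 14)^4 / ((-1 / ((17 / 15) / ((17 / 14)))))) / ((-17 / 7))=2 / 12495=0.00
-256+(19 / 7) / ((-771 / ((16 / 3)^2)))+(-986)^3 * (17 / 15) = -263847778155992 / 242865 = -1086396879.57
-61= -61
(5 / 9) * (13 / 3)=65 / 27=2.41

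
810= 810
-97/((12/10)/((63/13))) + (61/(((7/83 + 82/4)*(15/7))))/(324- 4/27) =-126794432751/323681020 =-391.73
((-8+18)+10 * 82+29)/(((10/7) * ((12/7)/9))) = 3156.82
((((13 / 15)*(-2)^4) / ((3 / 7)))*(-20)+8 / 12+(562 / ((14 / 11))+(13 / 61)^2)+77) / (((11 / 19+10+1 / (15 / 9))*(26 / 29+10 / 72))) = -165111166790 / 14951264517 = -11.04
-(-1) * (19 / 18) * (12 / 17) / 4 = 19 / 102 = 0.19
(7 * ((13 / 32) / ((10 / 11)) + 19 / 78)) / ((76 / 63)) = 4.01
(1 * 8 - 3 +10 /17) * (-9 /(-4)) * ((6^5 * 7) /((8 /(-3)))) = -4363065 /17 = -256650.88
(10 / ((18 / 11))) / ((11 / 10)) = 50 / 9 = 5.56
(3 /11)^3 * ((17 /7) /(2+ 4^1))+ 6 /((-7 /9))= -143595 /18634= -7.71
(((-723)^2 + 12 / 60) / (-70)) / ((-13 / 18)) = 3360402 / 325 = 10339.70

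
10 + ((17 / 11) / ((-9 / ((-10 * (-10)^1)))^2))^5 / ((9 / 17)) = 2413756900050539510310890590 / 5053951031089059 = 477597999110.49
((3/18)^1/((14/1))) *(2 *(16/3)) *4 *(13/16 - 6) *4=-664/63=-10.54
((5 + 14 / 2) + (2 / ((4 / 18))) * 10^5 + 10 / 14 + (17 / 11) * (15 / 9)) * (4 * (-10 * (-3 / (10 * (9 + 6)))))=831614128 / 1155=720012.23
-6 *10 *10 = -600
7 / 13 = 0.54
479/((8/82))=19639/4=4909.75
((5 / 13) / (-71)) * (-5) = 25 / 923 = 0.03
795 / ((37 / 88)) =69960 / 37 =1890.81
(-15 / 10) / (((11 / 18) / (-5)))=135 / 11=12.27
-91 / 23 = -3.96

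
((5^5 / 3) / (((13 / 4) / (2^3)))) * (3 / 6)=1282.05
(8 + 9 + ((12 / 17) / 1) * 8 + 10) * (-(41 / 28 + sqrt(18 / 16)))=-22755 / 476 - 1665 * sqrt(2) / 68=-82.43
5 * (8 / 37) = 40 / 37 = 1.08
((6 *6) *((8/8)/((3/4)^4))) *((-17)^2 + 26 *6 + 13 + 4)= 52565.33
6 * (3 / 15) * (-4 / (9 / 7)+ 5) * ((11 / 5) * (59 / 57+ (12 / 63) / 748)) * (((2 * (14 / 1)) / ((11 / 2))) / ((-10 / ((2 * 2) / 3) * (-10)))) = 3296 / 9405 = 0.35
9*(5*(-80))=-3600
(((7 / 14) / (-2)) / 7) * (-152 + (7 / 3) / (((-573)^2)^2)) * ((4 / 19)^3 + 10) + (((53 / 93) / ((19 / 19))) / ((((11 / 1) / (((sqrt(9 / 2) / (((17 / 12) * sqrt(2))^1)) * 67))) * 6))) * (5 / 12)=19655663059958973738997 / 360049222276143720012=54.59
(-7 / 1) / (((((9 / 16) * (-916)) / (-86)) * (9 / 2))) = -4816 / 18549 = -0.26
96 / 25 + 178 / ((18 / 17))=38689 / 225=171.95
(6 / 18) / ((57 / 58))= 58 / 171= 0.34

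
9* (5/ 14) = 45/ 14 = 3.21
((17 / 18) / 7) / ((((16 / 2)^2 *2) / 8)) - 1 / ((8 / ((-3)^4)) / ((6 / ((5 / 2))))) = -24.29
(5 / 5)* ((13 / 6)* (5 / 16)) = 65 / 96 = 0.68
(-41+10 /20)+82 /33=-2509 /66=-38.02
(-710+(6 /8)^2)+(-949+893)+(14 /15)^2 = -2752439 /3600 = -764.57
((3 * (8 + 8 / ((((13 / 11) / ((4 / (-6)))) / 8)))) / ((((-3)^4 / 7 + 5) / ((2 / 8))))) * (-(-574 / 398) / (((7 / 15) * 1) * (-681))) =196595 / 34060442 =0.01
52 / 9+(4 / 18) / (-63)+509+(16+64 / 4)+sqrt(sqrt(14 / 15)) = 14^(1 / 4) * 15^(3 / 4) / 15+310021 / 567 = 547.76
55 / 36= 1.53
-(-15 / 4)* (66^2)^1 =16335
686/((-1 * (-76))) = 343/38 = 9.03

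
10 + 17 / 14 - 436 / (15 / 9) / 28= 131 / 70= 1.87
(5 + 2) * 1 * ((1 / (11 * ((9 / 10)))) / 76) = 35 / 3762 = 0.01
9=9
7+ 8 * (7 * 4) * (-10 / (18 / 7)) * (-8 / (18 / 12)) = 125629 / 27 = 4652.93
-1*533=-533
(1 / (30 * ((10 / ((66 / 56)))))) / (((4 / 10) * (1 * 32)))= 11 / 35840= 0.00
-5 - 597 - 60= -662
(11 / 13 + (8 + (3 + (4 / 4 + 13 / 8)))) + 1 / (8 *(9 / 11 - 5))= 69087 / 4784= 14.44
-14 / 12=-1.17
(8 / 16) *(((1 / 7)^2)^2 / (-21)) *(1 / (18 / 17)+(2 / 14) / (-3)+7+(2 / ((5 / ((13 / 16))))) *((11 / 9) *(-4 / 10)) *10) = -1987 / 31765230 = -0.00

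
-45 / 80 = -9 / 16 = -0.56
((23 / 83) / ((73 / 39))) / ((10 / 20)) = 1794 / 6059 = 0.30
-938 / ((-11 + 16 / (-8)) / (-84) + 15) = -1176 / 19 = -61.89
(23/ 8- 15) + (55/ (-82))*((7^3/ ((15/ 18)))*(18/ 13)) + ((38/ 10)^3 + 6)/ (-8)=-107130111/ 266500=-401.99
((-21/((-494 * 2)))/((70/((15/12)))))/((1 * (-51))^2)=1/6852768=0.00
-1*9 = -9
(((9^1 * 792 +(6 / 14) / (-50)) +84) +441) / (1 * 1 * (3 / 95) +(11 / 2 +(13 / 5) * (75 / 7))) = 229.21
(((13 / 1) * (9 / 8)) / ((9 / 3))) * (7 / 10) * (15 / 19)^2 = 12285 / 5776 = 2.13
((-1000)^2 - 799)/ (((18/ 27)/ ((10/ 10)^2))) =2997603/ 2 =1498801.50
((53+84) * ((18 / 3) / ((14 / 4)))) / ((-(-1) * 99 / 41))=22468 / 231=97.26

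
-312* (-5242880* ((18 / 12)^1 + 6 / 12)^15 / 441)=17867063951360 / 147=121544652730.34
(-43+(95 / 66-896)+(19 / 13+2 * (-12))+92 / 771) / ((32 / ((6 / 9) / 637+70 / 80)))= -945015852383 / 35958354432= -26.28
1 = 1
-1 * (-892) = 892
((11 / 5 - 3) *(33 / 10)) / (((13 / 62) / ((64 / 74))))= -130944 / 12025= -10.89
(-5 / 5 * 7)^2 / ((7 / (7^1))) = 49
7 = 7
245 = 245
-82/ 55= -1.49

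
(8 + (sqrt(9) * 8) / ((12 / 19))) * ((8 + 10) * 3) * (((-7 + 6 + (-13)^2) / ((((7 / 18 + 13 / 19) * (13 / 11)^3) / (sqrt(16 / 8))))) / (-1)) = -189961257024 * sqrt(2) / 806299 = -333183.83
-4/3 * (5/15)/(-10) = 2/45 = 0.04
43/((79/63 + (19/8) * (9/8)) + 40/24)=173376/22549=7.69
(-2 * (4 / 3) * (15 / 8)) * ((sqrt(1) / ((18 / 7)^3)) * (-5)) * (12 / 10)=1.76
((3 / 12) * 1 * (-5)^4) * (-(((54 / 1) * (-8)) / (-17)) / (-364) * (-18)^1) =-303750 / 1547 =-196.35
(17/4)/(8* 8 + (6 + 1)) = 17/284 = 0.06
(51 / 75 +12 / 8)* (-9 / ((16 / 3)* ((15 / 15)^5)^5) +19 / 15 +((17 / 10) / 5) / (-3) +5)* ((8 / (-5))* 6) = -584131 / 6250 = -93.46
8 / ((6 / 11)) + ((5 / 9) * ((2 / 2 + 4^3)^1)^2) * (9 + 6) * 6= 633794 / 3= 211264.67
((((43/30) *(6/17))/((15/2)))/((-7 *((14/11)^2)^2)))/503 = -629563/86229994200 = -0.00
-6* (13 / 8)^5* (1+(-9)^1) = 1113879 / 2048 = 543.89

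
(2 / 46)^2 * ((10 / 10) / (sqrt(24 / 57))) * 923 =2.69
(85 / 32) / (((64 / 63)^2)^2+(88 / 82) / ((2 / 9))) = 54899069085 / 121822468288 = 0.45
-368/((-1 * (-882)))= -184/441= -0.42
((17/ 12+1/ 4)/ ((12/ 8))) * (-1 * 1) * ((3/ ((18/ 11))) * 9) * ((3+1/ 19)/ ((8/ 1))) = -1595/ 228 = -7.00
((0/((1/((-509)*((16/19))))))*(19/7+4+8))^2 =0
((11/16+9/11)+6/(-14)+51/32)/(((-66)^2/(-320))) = -32905/167706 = -0.20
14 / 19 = 0.74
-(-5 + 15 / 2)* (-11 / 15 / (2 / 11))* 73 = 8833 / 12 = 736.08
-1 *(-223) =223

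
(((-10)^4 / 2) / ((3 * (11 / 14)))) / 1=2121.21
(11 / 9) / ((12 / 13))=143 / 108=1.32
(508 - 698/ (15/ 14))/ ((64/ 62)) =-8339/ 60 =-138.98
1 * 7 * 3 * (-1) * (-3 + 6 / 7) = 45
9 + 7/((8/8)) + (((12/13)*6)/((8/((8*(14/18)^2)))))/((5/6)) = 3904/195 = 20.02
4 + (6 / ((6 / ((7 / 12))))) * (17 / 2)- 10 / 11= 2125 / 264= 8.05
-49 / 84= -7 / 12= -0.58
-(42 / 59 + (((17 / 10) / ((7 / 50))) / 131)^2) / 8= -35743613 / 396899608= -0.09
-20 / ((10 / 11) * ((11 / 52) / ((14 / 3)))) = -1456 / 3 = -485.33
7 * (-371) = -2597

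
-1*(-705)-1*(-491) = 1196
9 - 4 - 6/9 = 13/3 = 4.33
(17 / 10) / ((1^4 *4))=17 / 40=0.42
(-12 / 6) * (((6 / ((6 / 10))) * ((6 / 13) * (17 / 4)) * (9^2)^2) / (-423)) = 371790 / 611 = 608.49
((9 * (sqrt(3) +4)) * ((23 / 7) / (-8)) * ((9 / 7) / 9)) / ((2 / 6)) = -621 / 98 - 621 * sqrt(3) / 392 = -9.08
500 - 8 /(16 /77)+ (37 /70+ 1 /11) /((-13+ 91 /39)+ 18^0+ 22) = 461.55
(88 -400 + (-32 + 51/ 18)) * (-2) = 2047/ 3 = 682.33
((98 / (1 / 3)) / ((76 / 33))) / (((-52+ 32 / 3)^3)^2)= 0.00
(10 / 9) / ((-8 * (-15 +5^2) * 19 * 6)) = -1 / 8208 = -0.00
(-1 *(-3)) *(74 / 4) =111 / 2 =55.50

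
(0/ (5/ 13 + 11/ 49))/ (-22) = 0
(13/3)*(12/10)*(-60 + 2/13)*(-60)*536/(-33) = -3336064/11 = -303278.55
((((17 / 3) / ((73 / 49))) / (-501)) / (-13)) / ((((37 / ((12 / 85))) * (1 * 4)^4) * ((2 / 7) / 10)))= 0.00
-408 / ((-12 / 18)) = 612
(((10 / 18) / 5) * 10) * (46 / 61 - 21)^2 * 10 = 152522500 / 33489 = 4554.41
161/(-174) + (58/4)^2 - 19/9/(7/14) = 214127/1044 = 205.10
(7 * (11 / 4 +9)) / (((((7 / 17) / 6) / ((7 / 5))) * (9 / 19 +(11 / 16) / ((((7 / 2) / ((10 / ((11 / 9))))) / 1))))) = 1487738 / 1845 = 806.36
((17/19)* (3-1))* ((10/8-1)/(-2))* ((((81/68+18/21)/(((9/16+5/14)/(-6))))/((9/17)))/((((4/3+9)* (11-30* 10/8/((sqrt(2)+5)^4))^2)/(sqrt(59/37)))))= -65376174076200000* sqrt(4366)/39338561725012904602519+4913193778543385400* sqrt(2183)/39338561725012904602519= 0.01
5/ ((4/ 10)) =25/ 2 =12.50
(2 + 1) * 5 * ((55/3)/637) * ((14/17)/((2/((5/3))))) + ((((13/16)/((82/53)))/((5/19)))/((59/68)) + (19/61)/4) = 2.67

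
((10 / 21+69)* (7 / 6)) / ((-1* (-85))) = 1459 / 1530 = 0.95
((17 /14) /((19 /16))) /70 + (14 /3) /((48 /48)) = 4.68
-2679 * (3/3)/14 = -2679/14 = -191.36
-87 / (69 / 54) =-1566 / 23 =-68.09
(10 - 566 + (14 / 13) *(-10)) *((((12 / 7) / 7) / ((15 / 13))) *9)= -1082.64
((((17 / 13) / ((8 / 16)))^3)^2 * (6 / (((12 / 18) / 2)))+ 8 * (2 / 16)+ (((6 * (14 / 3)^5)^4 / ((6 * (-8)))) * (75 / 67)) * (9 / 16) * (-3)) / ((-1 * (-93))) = 631016700473382524591577644977 / 47950614423667917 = 13159720851500.07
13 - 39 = -26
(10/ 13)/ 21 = 0.04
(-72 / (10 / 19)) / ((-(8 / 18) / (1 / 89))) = 3.46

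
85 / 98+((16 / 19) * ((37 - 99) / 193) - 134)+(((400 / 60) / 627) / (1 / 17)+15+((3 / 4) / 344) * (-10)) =-1447140002015 / 12238568496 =-118.24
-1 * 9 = -9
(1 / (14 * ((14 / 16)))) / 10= 2 / 245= 0.01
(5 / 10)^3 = 1 / 8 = 0.12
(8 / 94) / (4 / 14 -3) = -28 / 893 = -0.03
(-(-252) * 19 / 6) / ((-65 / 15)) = -2394 / 13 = -184.15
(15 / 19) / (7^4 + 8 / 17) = 51 / 155135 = 0.00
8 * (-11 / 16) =-11 / 2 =-5.50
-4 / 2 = -2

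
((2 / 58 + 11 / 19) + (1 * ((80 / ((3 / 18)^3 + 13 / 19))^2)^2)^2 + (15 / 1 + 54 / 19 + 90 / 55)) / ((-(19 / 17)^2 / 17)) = -365491327012112840588390005297255349256129436502371 / 811456547171184953043189892351391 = -450413923316350732.80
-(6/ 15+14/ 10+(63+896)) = -4804/ 5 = -960.80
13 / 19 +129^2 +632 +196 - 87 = 17382.68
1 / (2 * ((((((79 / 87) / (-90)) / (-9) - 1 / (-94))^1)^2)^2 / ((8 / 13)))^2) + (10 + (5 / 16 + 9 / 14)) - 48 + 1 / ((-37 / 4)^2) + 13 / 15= 2323281172616286525589525040321427374431472374719698353 / 4486449199019135054969442245691817267440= 517844083272852.31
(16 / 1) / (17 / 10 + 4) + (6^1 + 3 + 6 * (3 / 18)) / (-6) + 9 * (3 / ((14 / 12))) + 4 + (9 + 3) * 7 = 44801 / 399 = 112.28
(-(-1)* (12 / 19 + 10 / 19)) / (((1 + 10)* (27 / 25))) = 50 / 513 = 0.10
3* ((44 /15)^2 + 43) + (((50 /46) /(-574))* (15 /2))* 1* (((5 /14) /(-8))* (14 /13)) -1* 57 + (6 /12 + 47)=29927596001 /205951200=145.31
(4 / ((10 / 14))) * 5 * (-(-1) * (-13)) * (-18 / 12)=546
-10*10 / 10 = -10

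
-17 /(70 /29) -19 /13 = -8.50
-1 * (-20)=20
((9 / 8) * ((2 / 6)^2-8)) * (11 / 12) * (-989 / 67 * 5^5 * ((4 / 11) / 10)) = 43886875 / 3216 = 13646.42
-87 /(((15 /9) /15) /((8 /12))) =-522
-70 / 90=-7 / 9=-0.78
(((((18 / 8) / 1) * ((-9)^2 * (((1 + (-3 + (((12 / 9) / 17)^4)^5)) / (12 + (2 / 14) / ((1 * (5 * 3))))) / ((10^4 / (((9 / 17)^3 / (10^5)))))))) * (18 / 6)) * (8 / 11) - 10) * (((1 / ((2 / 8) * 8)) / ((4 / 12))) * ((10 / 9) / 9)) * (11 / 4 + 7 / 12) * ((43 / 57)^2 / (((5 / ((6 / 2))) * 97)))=-186666939765418023553007407316087379467757978559 / 8590445874917987831395843589083199522972385000000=-0.02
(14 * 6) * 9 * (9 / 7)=972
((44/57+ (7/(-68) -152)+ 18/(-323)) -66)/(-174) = 1.25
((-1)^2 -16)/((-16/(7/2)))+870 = 27945/32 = 873.28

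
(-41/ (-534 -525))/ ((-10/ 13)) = -533/ 10590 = -0.05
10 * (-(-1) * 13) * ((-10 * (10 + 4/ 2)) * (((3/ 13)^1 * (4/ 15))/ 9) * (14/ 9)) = -4480/ 27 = -165.93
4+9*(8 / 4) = 22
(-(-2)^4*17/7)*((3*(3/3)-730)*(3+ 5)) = 1581952/7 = 225993.14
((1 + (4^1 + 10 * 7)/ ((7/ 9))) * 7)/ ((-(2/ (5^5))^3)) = -20538330078125/ 8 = -2567291259765.62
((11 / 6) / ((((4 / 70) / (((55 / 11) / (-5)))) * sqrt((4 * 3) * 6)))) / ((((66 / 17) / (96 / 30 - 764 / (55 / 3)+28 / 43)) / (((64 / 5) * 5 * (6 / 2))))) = 7096208 * sqrt(2) / 1419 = 7072.27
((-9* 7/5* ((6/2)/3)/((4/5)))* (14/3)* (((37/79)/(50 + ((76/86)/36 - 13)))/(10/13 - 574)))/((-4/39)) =-13175071/833116304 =-0.02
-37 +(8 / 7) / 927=-240085 / 6489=-37.00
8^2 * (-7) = -448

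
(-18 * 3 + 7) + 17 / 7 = -312 / 7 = -44.57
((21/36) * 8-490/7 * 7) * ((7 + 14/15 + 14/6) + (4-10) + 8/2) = -180544/45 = -4012.09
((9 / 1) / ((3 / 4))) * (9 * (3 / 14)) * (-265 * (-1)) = 42930 / 7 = 6132.86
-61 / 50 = -1.22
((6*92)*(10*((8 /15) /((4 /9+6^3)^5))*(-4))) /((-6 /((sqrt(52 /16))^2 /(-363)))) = -1961739 /53033484036416752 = -0.00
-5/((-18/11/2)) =55/9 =6.11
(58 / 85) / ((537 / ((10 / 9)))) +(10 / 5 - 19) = -1396621 / 82161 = -17.00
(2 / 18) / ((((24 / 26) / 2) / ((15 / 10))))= 13 / 36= 0.36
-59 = -59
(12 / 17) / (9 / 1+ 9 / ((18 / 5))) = 0.06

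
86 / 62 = 43 / 31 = 1.39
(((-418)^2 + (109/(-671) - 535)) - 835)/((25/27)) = 125626059/671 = 187222.14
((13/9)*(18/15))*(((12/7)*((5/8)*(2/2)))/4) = 13/28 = 0.46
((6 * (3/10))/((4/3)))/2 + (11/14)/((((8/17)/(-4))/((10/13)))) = -16243/3640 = -4.46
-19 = -19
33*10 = 330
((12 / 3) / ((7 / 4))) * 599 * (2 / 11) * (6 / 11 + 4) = 958400 / 847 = 1131.52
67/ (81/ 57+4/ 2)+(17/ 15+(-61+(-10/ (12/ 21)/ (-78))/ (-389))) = -814837/ 20228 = -40.28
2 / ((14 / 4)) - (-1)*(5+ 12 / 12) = 46 / 7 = 6.57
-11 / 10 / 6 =-11 / 60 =-0.18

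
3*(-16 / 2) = -24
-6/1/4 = -1.50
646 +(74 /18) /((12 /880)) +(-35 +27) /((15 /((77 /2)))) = 125138 /135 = 926.95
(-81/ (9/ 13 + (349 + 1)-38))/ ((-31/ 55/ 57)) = 220077/ 8401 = 26.20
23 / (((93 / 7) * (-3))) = -161 / 279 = -0.58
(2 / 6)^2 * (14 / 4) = 7 / 18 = 0.39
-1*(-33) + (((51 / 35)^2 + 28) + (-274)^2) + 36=92089526 / 1225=75175.12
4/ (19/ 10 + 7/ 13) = 520/ 317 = 1.64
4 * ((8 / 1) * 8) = 256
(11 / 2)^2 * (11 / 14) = 1331 / 56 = 23.77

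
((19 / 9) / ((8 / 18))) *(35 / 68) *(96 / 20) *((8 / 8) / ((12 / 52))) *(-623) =-1077167 / 34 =-31681.38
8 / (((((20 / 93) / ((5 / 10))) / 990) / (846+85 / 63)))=15603088.29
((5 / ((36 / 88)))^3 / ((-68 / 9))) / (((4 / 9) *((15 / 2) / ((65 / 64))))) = -2162875 / 29376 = -73.63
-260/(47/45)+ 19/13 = -151207/611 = -247.47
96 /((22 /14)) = 672 /11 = 61.09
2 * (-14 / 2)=-14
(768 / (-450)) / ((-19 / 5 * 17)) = 128 / 4845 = 0.03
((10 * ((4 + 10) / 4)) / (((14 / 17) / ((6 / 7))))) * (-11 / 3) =-935 / 7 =-133.57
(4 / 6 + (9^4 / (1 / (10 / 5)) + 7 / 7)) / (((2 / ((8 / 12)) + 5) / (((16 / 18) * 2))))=2916.37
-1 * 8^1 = -8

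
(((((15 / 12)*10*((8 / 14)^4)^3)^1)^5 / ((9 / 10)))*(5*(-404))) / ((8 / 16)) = -16388186959750549702549379039100928000000000000 / 4572196746656610287899693778869948515951910723524009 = -0.00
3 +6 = 9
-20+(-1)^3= -21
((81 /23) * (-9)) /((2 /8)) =-2916 /23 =-126.78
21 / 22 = 0.95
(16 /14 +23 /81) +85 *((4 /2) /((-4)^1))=-46577 /1134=-41.07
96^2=9216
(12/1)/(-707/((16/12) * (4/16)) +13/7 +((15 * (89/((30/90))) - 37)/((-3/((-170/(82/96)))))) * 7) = 574/88041141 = 0.00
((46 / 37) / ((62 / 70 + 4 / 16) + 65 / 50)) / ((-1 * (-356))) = 1610 / 1122913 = 0.00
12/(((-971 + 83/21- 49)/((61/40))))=-3843/213370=-0.02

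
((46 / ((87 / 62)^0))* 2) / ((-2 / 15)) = -690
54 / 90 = 3 / 5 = 0.60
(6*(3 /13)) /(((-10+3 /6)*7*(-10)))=18 /8645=0.00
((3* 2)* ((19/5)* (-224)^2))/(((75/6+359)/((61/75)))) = 2504.61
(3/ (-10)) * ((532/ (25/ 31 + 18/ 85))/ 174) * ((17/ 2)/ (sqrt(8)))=-2.71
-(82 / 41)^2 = -4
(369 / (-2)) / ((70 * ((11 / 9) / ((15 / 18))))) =-1107 / 616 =-1.80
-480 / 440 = -12 / 11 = -1.09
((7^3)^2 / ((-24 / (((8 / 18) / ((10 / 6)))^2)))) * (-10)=470596 / 135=3485.90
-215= -215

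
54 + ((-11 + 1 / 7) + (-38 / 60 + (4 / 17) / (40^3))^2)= 202958065974463 / 4660992000000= 43.54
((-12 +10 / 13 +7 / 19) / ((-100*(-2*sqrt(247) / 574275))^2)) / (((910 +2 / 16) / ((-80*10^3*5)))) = 159354944.38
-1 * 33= -33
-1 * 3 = -3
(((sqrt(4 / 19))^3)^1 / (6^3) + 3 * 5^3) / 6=sqrt(19) / 58482 + 125 / 2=62.50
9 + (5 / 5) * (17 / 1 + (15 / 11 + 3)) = 334 / 11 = 30.36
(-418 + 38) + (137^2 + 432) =18821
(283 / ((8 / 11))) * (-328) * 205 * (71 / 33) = -168881665 / 3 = -56293888.33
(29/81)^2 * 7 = 5887/6561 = 0.90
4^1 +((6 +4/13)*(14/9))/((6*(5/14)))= 15056/1755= 8.58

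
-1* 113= -113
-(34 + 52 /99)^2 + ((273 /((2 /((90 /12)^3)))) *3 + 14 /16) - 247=26865669203 /156816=171319.69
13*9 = 117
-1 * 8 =-8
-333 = -333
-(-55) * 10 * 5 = 2750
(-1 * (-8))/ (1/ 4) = 32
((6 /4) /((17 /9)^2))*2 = 243 /289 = 0.84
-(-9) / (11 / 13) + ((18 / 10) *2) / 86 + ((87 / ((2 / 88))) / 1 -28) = 9012254 / 2365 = 3810.68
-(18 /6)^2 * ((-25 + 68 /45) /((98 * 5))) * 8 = 604 /175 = 3.45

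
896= 896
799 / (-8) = -799 / 8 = -99.88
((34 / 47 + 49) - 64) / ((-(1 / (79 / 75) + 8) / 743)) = 39385687 / 33229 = 1185.28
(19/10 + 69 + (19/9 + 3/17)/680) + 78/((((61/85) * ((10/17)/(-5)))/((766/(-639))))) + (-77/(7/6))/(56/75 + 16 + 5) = 431890913633773/367462049220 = 1175.33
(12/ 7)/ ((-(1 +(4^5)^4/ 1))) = -12/ 7696581394439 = -0.00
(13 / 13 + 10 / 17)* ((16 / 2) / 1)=216 / 17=12.71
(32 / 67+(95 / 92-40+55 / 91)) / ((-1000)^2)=-21250821 / 560924000000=-0.00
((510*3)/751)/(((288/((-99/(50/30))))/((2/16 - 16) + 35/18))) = 562683/96128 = 5.85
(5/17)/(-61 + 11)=-1/170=-0.01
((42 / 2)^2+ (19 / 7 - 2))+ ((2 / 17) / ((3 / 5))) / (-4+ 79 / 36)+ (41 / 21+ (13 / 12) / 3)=3531821 / 7956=443.92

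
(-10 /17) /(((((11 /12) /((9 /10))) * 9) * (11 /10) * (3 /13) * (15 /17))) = -0.29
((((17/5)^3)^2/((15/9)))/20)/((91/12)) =217238121/35546875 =6.11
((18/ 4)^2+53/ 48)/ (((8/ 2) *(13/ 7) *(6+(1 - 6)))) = 7175/ 2496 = 2.87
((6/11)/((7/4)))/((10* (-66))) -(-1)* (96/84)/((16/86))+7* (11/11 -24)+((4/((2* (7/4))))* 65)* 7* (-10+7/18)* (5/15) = -208197494/114345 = -1820.78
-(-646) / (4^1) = 161.50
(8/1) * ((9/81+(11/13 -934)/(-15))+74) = 637984/585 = 1090.57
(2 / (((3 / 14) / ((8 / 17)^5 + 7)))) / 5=279209476 / 21297855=13.11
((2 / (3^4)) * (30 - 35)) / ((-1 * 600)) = 1 / 4860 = 0.00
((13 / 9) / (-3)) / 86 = -0.01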